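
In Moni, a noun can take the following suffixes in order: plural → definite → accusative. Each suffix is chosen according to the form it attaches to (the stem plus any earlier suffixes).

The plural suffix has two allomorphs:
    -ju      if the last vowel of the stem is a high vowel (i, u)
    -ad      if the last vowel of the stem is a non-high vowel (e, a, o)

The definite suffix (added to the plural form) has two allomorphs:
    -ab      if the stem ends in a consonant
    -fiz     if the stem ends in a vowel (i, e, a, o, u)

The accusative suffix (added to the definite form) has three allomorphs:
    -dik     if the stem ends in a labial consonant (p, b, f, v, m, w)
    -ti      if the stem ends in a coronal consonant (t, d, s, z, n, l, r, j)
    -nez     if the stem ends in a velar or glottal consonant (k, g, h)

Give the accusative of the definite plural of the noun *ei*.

eijufizti

The last vowel of *ei* is /i/, which is a high vowel, so the plural suffix is -ju, giving *eiju*.
The plural form *eiju* — final sound /u/ (a vowel) → -fiz → *eijufiz*.
The definite form *eijufiz*: final consonant = /z/, coronal → -ti → *eijufizti*.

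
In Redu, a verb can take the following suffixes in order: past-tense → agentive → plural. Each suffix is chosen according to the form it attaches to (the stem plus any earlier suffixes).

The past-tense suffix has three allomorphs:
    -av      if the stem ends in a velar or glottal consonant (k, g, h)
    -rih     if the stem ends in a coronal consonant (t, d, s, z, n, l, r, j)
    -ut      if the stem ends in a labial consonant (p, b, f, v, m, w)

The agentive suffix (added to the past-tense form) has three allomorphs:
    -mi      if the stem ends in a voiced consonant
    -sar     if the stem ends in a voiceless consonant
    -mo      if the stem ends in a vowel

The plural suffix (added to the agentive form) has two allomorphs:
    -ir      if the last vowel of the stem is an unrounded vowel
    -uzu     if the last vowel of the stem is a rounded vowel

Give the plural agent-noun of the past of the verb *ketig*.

*ketig* — final consonant /g/ (velar/glottal) → -av → *ketigav*.
The past-tense form *ketigav*: final sound = /v/, a voiced consonant → -mi → *ketigavmi*.
The last vowel of the agentive form *ketigavmi* is /i/, which is an unrounded vowel, so the plural suffix is -ir, giving *ketigavmiir*.

ketigavmiir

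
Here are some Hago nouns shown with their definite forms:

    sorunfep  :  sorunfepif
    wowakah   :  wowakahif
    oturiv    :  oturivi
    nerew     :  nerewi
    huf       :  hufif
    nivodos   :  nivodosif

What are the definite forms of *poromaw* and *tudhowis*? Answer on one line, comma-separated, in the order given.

The pattern is voicing of the final consonant: -if when the stem ends in a voiceless consonant (*sorunfep*, *wowakah*, *huf*, *nivodos*); -i when the stem ends in a voiced consonant (*oturiv*, *nerew*).
*poromaw* — final consonant /w/ (voiced) → -i → *poromawi*.
*tudhowis* — final consonant /s/ (voiceless) → -if → *tudhowisif*.

poromawi, tudhowisif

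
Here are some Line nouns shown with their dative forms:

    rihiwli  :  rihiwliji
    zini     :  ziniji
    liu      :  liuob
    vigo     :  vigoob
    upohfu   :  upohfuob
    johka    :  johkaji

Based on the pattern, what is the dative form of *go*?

goob

Looking at the last vowel of each stem: -ob when the last vowel of the stem is a rounded vowel (*liu*, *vigo*, *upohfu*); -ji when the last vowel of the stem is an unrounded vowel (*rihiwli*, *zini*, *johka*).
*go* — last vowel /o/ (a rounded vowel) → -ob → *goob*.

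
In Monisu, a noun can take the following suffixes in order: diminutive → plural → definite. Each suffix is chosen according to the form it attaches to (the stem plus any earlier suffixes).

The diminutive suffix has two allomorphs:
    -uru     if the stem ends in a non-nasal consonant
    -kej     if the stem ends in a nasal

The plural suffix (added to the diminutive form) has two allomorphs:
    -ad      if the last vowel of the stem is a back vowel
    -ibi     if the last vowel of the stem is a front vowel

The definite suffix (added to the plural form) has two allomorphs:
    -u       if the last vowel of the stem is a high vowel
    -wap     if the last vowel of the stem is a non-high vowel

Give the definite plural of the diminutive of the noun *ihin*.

ihinkejibiu

Since the final consonant of *ihin* is /n/ (a nasal), it takes -kej, giving *ihinkej*.
The last vowel of the diminutive form *ihinkej* is /e/, which is a front vowel, so the plural suffix is -ibi, giving *ihinkejibi*.
The last vowel of the plural form *ihinkejibi* is /i/, which is a high vowel, so the definite suffix is -u, giving *ihinkejibiu*.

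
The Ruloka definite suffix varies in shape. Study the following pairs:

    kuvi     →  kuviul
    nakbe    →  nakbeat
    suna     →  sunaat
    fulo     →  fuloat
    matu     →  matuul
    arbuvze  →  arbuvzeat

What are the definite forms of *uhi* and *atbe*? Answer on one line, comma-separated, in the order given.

uhiul, atbeat

The alternation tracks the last vowel of the stem — -ul when the last vowel of the stem is a high vowel (*kuvi*, *matu*); -at when the last vowel of the stem is a non-high vowel (*nakbe*, *suna*, *fulo*, *arbuvze*).
*uhi* — last vowel /i/ (a high vowel) → -ul → *uhiul*.
*atbe*: last vowel = /e/, a non-high vowel → -at → *atbeat*.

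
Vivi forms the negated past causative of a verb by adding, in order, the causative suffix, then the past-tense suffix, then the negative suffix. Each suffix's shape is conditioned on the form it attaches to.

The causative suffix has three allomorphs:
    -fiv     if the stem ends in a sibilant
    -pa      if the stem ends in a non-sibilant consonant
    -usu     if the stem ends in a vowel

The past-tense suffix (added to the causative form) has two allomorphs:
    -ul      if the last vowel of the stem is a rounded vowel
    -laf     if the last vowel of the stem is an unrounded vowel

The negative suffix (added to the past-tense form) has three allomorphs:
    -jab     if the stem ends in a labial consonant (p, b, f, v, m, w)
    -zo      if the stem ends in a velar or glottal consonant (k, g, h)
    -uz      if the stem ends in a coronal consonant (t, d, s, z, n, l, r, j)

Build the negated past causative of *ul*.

ulpalafjab

Since the final sound of *ul* is /l/ (a non-sibilant consonant), it takes -pa, giving *ulpa*.
The last vowel of the causative form *ulpa* is /a/, which is an unrounded vowel, so the past-tense suffix is -laf, giving *ulpalaf*.
Since the final consonant of the past-tense form *ulpalaf* is /f/ (labial), it takes -jab, giving *ulpalafjab*.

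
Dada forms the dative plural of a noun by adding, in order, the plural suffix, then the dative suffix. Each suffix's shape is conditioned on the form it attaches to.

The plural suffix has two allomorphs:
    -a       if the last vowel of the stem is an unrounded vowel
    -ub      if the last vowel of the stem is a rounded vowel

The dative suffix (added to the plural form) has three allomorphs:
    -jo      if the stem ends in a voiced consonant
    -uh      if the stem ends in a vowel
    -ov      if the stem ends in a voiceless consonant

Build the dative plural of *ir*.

irauh

*ir*: last vowel = /i/, an unrounded vowel → -a → *ira*.
The final sound of the plural form *ira* is /a/, which is a vowel, so the dative suffix is -uh, giving *irauh*.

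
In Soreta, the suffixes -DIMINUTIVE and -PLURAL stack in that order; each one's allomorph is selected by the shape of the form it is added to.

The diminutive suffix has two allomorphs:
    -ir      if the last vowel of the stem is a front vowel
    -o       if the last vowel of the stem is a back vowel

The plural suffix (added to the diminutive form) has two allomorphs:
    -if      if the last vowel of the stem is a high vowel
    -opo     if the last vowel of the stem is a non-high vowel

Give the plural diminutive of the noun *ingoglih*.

The last vowel of *ingoglih* is /i/, which is a front vowel, so the diminutive suffix is -ir, giving *ingoglihir*.
The diminutive form *ingoglihir* — last vowel /i/ (a high vowel) → -if → *ingoglihirif*.

ingoglihirif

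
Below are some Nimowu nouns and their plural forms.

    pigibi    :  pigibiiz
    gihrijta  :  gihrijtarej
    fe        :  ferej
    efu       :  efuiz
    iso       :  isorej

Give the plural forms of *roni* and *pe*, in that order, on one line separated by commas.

The alternation tracks the last vowel of the stem — -iz when the last vowel of the stem is a high vowel (*pigibi*, *efu*); -rej when the last vowel of the stem is a non-high vowel (*gihrijta*, *fe*, *iso*).
*roni* — last vowel /i/ (a high vowel) → -iz → *roniiz*.
The last vowel of *pe* is /e/, which is a non-high vowel, so the suffix is -rej, giving *perej*.

roniiz, perej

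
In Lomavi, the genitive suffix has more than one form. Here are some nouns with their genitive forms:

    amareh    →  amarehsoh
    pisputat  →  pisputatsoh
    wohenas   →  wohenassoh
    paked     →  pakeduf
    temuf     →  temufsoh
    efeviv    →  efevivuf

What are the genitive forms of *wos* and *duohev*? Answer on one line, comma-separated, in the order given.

wossoh, duohevuf

The alternation tracks the final consonant of the stem — -soh when the stem ends in a voiceless consonant (*amareh*, *pisputat*, *wohenas*, *temuf*); -uf when the stem ends in a voiced consonant (*paked*, *efeviv*).
Since the final consonant of *wos* is /s/ (voiceless), it takes -soh, giving *wossoh*.
*duohev*: final consonant = /v/, voiced → -uf → *duohevuf*.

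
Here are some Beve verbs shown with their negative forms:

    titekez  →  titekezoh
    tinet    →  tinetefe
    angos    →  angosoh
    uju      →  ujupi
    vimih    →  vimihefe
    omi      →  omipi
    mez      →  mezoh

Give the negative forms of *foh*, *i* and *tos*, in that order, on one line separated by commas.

The alternation tracks the final sound of the stem — -oh when the stem ends in a sibilant (*titekez*, *angos*, *mez*); -efe when the stem ends in a non-sibilant consonant (*tinet*, *vimih*); -pi when the stem ends in a vowel (*uju*, *omi*).
The final sound of *foh* is /h/, which is a non-sibilant consonant, so the suffix is -efe, giving *fohefe*.
Since the final sound of *i* is /i/ (a vowel), it takes -pi, giving *ipi*.
*tos* — final sound /s/ (a sibilant) → -oh → *tosoh*.

fohefe, ipi, tosoh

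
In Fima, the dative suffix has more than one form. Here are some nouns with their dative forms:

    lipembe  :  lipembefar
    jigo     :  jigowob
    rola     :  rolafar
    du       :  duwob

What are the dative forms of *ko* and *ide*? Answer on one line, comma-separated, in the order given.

Looking at the last vowel of each stem: -wob when the last vowel of the stem is a rounded vowel (*jigo*, *du*); -far when the last vowel of the stem is an unrounded vowel (*lipembe*, *rola*).
*ko* — last vowel /o/ (a rounded vowel) → -wob → *kowob*.
Since the last vowel of *ide* is /e/ (an unrounded vowel), it takes -far, giving *idefar*.

kowob, idefar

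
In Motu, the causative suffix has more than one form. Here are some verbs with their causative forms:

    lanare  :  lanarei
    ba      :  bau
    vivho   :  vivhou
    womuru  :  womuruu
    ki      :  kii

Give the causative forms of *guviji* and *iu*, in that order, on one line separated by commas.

guvijii, iuu

Looking at the last vowel of each stem: -i when the last vowel of the stem is a front vowel (*lanare*, *ki*); -u when the last vowel of the stem is a back vowel (*ba*, *vivho*, *womuru*).
The last vowel of *guviji* is /i/, which is a front vowel, so the suffix is -i, giving *guvijii*.
The last vowel of *iu* is /u/, which is a back vowel, so the suffix is -u, giving *iuu*.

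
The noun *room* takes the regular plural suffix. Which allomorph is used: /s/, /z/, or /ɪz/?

The stem *room* ends in a voiced non-sibilant sound.
The plural suffix surfaces as /ɪz/ after sibilants, /s/ after other voiceless consonants, and /z/ after other voiced sounds.
So the plural -s on *room* is pronounced /z/.

/z/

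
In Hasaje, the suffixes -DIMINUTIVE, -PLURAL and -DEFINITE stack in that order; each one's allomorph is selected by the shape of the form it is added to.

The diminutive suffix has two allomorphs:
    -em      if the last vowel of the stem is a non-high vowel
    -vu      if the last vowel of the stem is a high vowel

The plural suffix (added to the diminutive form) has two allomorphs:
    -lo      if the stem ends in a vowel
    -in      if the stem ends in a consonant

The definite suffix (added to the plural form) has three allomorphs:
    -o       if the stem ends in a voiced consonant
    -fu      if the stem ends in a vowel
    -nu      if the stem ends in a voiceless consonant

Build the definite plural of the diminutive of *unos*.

unosemino

Since the last vowel of *unos* is /o/ (a non-high vowel), it takes -em, giving *unosem*.
The diminutive form *unosem*: final sound = /m/, a consonant → -in → *unosemin*.
The final sound of the plural form *unosemin* is /n/, which is a voiced consonant, so the definite suffix is -o, giving *unosemino*.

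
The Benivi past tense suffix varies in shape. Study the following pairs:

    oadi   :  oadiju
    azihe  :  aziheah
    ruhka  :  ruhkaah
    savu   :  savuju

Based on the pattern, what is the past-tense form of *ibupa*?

The alternation tracks the last vowel of the stem — -ju when the last vowel of the stem is a high vowel (*oadi*, *savu*); -ah when the last vowel of the stem is a non-high vowel (*azihe*, *ruhka*).
*ibupa* — last vowel /a/ (a non-high vowel) → -ah → *ibupaah*.

ibupaah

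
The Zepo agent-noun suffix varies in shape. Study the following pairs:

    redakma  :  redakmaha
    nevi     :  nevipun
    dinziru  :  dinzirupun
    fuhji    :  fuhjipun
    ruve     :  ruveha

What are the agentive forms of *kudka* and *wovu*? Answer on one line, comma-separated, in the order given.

Looking at the last vowel of each stem: -pun when the last vowel of the stem is a high vowel (*nevi*, *dinziru*, *fuhji*); -ha when the last vowel of the stem is a non-high vowel (*redakma*, *ruve*).
*kudka* — last vowel /a/ (a non-high vowel) → -ha → *kudkaha*.
The last vowel of *wovu* is /u/, which is a high vowel, so the suffix is -pun, giving *wovupun*.

kudkaha, wovupun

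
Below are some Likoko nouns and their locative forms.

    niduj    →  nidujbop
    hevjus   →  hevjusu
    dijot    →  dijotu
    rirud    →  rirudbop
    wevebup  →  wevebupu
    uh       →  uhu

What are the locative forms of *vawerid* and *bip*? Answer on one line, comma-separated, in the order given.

The alternation tracks the final consonant of the stem — -u when the stem ends in a voiceless consonant (*hevjus*, *dijot*, *wevebup*, *uh*); -bop when the stem ends in a voiced consonant (*niduj*, *rirud*).
Since the final consonant of *vawerid* is /d/ (voiced), it takes -bop, giving *vaweridbop*.
Since the final consonant of *bip* is /p/ (voiceless), it takes -u, giving *bipu*.

vaweridbop, bipu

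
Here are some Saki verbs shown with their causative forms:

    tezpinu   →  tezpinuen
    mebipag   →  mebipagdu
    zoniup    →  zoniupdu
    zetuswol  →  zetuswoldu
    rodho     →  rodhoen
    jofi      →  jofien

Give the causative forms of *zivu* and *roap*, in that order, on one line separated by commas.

The suffix is conditioned by the final sound: -du when the stem ends in a consonant (*mebipag*, *zoniup*, *zetuswol*); -en when the stem ends in a vowel (*tezpinu*, *rodho*, *jofi*).
Since the final sound of *zivu* is /u/ (a vowel), it takes -en, giving *zivuen*.
*roap*: final sound = /p/, a consonant → -du → *roapdu*.

zivuen, roapdu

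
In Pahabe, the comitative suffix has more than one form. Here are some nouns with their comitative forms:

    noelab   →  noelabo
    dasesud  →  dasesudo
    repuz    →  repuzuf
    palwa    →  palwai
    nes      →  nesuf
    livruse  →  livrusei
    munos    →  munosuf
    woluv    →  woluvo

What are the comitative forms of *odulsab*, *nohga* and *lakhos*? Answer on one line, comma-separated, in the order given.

odulsabo, nohgai, lakhosuf

The suffix is conditioned by the final sound: -uf when the stem ends in a sibilant (*repuz*, *nes*, *munos*); -o when the stem ends in a non-sibilant consonant (*noelab*, *dasesud*, *woluv*); -i when the stem ends in a vowel (*palwa*, *livruse*).
*odulsab*: final sound = /b/, a non-sibilant consonant → -o → *odulsabo*.
The final sound of *nohga* is /a/, which is a vowel, so the suffix is -i, giving *nohgai*.
*lakhos*: final sound = /s/, a sibilant → -uf → *lakhosuf*.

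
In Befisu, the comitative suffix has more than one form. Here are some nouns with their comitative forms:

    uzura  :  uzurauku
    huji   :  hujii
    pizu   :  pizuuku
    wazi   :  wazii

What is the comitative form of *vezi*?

vezii

The alternation tracks the last vowel of the stem — -i when the last vowel of the stem is a front vowel (*huji*, *wazi*); -uku when the last vowel of the stem is a back vowel (*uzura*, *pizu*).
The last vowel of *vezi* is /i/, which is a front vowel, so the suffix is -i, giving *vezii*.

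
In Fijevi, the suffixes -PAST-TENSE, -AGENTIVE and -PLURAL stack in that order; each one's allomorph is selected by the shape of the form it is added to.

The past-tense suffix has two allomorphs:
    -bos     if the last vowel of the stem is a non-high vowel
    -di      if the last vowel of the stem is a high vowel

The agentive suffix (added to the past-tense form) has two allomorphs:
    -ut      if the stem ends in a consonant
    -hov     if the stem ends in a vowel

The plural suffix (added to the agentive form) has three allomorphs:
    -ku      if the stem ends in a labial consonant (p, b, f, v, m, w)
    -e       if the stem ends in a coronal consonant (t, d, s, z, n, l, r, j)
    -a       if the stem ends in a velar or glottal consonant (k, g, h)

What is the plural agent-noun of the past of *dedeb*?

The last vowel of *dedeb* is /e/, which is a non-high vowel, so the past-tense suffix is -bos, giving *dedebbos*.
The final sound of the past-tense form *dedebbos* is /s/, which is a consonant, so the agentive suffix is -ut, giving *dedebbosut*.
The agentive form *dedebbosut*: final consonant = /t/, coronal → -e → *dedebbosute*.

dedebbosute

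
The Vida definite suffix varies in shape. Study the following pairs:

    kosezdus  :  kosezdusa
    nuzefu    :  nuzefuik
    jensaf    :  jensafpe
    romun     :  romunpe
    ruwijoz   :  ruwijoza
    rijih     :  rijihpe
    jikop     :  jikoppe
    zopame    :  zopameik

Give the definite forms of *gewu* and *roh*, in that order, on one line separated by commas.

gewuik, rohpe

The pattern is sibilance of the final sound: -a when the stem ends in a sibilant (*kosezdus*, *ruwijoz*); -pe when the stem ends in a non-sibilant consonant (*jensaf*, *romun*, *rijih*, *jikop*); -ik when the stem ends in a vowel (*nuzefu*, *zopame*).
*gewu*: final sound = /u/, a vowel → -ik → *gewuik*.
Since the final sound of *roh* is /h/ (a non-sibilant consonant), it takes -pe, giving *rohpe*.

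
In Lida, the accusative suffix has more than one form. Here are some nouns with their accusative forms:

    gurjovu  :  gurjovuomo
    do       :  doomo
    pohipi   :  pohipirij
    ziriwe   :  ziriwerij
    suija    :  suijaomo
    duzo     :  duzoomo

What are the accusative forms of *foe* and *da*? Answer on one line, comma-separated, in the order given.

foerij, daomo

The alternation tracks the last vowel of the stem — -rij when the last vowel of the stem is a front vowel (*pohipi*, *ziriwe*); -omo when the last vowel of the stem is a back vowel (*gurjovu*, *do*, *suija*, *duzo*).
The last vowel of *foe* is /e/, which is a front vowel, so the suffix is -rij, giving *foerij*.
Since the last vowel of *da* is /a/ (a back vowel), it takes -omo, giving *daomo*.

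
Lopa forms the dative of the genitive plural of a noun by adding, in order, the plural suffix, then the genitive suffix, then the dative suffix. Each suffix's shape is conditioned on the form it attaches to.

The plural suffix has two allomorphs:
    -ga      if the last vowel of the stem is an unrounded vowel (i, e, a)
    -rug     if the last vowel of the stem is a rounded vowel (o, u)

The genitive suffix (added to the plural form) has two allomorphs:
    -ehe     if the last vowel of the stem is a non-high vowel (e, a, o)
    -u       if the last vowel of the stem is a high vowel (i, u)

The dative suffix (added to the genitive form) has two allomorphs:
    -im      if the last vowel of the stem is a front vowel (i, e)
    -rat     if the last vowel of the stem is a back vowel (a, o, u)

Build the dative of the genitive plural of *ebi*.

*ebi*: last vowel = /i/, an unrounded vowel → -ga → *ebiga*.
The last vowel of the plural form *ebiga* is /a/, which is a non-high vowel, so the genitive suffix is -ehe, giving *ebigaehe*.
The genitive form *ebigaehe* — last vowel /e/ (a front vowel) → -im → *ebigaeheim*.

ebigaeheim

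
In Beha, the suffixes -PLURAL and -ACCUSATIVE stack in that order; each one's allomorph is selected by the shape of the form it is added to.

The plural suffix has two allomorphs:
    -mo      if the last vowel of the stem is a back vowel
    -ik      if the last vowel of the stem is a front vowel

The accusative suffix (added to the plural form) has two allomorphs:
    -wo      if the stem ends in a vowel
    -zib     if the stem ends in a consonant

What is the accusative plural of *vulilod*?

vulilodmowo

*vulilod*: last vowel = /o/, a back vowel → -mo → *vulilodmo*.
The plural form *vulilodmo* — final sound /o/ (a vowel) → -wo → *vulilodmowo*.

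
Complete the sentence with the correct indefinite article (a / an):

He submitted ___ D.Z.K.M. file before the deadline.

The indefinite article is chosen by the initial *sound* of the following word, not its spelling.
The initialism *D.Z.K.M.* is read letter by letter; the first letter, D, is pronounced /diː/, which begins with a consonant sound.
So the article is *a*: He submitted a D.Z.K.M. file before the deadline.

a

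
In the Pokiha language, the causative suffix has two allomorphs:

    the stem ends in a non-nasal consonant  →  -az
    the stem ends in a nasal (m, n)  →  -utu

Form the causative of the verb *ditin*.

*ditin*: final consonant = /n/, a nasal → -utu → *ditinutu*.

ditinutu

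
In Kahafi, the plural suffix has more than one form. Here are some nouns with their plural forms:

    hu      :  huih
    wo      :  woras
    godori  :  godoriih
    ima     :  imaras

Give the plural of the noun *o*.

The pattern is height harmony: -ih when the last vowel of the stem is a high vowel (*hu*, *godori*); -ras when the last vowel of the stem is a non-high vowel (*wo*, *ima*).
The last vowel of *o* is /o/, which is a non-high vowel, so the suffix is -ras, giving *oras*.

oras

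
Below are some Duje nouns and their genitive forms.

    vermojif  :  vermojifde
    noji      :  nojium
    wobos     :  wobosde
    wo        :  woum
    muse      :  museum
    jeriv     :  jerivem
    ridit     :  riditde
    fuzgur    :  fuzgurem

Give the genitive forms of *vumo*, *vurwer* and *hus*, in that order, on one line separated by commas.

vumoum, vurwerem, husde

The alternation tracks the final sound of the stem — -de when the stem ends in a voiceless consonant (*vermojif*, *wobos*, *ridit*); -em when the stem ends in a voiced consonant (*jeriv*, *fuzgur*); -um when the stem ends in a vowel (*noji*, *wo*, *muse*).
*vumo* — final sound /o/ (a vowel) → -um → *vumoum*.
Since the final sound of *vurwer* is /r/ (a voiced consonant), it takes -em, giving *vurwerem*.
*hus*: final sound = /s/, a voiceless consonant → -de → *husde*.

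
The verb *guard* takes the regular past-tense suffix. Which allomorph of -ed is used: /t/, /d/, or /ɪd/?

The stem *guard* ends in /t/ or /d/.
The -ed suffix is realized as /ɪd/ after /t, d/; as /t/ after other voiceless consonants; and as /d/ after other voiced sounds.
So -ed on *guard* is pronounced /ɪd/.

/ɪd/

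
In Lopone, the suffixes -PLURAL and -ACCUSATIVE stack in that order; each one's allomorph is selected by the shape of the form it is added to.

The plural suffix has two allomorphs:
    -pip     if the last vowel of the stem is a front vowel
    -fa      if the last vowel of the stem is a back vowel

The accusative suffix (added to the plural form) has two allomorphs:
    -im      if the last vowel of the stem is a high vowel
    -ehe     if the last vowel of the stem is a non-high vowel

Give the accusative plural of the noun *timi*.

timipipim

*timi* — last vowel /i/ (a front vowel) → -pip → *timipip*.
The last vowel of the plural form *timipip* is /i/, which is a high vowel, so the accusative suffix is -im, giving *timipipim*.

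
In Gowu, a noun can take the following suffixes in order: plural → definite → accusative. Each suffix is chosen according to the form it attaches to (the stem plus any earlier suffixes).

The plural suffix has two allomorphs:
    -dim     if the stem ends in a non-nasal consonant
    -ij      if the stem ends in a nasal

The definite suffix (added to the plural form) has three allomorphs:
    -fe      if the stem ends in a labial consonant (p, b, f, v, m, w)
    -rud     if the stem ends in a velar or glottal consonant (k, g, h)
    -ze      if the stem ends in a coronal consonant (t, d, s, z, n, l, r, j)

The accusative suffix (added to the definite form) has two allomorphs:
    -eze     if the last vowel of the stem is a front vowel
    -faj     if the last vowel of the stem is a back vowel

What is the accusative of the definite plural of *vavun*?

vavunijzeeze

*vavun* — final consonant /n/ (a nasal) → -ij → *vavunij*.
The plural form *vavunij* — final consonant /j/ (coronal) → -ze → *vavunijze*.
The definite form *vavunijze*: last vowel = /e/, a front vowel → -eze → *vavunijzeeze*.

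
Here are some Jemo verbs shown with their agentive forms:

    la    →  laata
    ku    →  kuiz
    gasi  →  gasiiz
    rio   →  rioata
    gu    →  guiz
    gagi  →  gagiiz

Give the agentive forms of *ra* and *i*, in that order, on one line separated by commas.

raata, iiz

The alternation tracks the last vowel of the stem — -iz when the last vowel of the stem is a high vowel (*ku*, *gasi*, *gu*, *gagi*); -ata when the last vowel of the stem is a non-high vowel (*la*, *rio*).
Since the last vowel of *ra* is /a/ (a non-high vowel), it takes -ata, giving *raata*.
*i* — last vowel /i/ (a high vowel) → -iz → *iiz*.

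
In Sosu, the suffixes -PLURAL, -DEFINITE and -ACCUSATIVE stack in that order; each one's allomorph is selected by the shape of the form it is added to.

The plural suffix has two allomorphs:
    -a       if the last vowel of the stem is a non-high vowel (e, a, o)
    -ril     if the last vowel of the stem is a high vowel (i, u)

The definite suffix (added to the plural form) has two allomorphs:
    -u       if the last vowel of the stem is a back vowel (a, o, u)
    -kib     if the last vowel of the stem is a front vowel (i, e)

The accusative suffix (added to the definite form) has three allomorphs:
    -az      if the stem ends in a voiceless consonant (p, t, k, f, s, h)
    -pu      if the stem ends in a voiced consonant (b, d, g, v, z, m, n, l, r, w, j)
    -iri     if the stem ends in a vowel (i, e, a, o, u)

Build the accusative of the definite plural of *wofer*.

The last vowel of *wofer* is /e/, which is a non-high vowel, so the plural suffix is -a, giving *wofera*.
The plural form *wofera* — last vowel /a/ (a back vowel) → -u → *woferau*.
Since the final sound of the definite form *woferau* is /u/ (a vowel), it takes -iri, giving *woferauiri*.

woferauiri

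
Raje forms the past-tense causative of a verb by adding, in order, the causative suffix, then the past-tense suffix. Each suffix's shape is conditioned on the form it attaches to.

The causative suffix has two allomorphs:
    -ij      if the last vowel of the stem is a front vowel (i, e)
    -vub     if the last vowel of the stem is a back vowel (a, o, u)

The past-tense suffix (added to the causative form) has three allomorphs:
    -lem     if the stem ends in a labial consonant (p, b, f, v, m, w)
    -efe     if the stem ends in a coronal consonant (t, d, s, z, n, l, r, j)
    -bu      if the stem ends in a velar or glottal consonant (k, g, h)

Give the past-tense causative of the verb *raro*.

rarovublem

*raro*: last vowel = /o/, a back vowel → -vub → *rarovub*.
Since the final consonant of the causative form *rarovub* is /b/ (labial), it takes -lem, giving *rarovublem*.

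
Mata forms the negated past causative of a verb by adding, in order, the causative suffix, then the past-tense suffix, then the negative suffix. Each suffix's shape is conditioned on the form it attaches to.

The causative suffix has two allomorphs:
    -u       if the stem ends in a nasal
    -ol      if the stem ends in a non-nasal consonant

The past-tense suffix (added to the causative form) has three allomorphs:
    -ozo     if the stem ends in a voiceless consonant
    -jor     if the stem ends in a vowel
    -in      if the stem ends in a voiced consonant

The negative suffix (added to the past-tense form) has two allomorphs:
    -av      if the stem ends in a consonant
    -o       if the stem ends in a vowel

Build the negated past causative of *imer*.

imerolinav

*imer* — final consonant /r/ (non-nasal) → -ol → *imerol*.
The causative form *imerol*: final sound = /l/, a voiced consonant → -in → *imerolin*.
The past-tense form *imerolin*: final sound = /n/, a consonant → -av → *imerolinav*.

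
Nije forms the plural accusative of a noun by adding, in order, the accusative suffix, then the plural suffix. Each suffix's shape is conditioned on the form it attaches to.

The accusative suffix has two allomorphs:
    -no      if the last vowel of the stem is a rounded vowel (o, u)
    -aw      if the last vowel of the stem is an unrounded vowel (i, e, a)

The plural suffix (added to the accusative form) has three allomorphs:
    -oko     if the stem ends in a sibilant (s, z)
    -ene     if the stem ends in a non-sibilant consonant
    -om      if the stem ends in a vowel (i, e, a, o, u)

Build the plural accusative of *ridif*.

The last vowel of *ridif* is /i/, which is an unrounded vowel, so the accusative suffix is -aw, giving *ridifaw*.
Since the final sound of the accusative form *ridifaw* is /w/ (a non-sibilant consonant), it takes -ene, giving *ridifawene*.

ridifawene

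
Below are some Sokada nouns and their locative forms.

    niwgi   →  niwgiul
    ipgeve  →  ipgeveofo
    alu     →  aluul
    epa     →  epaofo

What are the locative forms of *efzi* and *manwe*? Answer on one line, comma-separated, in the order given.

efziul, manweofo

The suffix is conditioned by the last vowel: -ul when the last vowel of the stem is a high vowel (*niwgi*, *alu*); -ofo when the last vowel of the stem is a non-high vowel (*ipgeve*, *epa*).
*efzi*: last vowel = /i/, a high vowel → -ul → *efziul*.
*manwe*: last vowel = /e/, a non-high vowel → -ofo → *manweofo*.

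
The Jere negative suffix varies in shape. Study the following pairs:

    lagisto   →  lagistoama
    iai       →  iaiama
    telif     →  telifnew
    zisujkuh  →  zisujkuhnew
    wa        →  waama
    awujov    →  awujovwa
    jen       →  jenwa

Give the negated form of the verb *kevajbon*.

The suffix is conditioned by the final sound: -new when the stem ends in a voiceless consonant (*telif*, *zisujkuh*); -wa when the stem ends in a voiced consonant (*awujov*, *jen*); -ama when the stem ends in a vowel (*lagisto*, *iai*, *wa*).
The final sound of *kevajbon* is /n/, which is a voiced consonant, so the suffix is -wa, giving *kevajbonwa*.

kevajbonwa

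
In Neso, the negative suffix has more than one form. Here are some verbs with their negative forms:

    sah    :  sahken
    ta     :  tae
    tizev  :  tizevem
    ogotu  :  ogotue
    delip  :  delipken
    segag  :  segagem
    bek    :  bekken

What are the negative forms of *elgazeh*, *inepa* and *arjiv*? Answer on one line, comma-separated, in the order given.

elgazehken, inepae, arjivem

The suffix is conditioned by the final sound: -ken when the stem ends in a voiceless consonant (*sah*, *delip*, *bek*); -em when the stem ends in a voiced consonant (*tizev*, *segag*); -e when the stem ends in a vowel (*ta*, *ogotu*).
*elgazeh* — final sound /h/ (a voiceless consonant) → -ken → *elgazehken*.
Since the final sound of *inepa* is /a/ (a vowel), it takes -e, giving *inepae*.
*arjiv* — final sound /v/ (a voiced consonant) → -em → *arjivem*.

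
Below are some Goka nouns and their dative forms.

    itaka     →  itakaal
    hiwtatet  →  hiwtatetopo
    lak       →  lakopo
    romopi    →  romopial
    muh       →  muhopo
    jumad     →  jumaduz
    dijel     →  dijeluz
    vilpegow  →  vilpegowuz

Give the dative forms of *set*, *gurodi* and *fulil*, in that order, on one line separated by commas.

setopo, gurodial, fuliluz

The pattern is voicing of the final sound: -opo when the stem ends in a voiceless consonant (*hiwtatet*, *lak*, *muh*); -uz when the stem ends in a voiced consonant (*jumad*, *dijel*, *vilpegow*); -al when the stem ends in a vowel (*itaka*, *romopi*).
*set*: final sound = /t/, a voiceless consonant → -opo → *setopo*.
*gurodi* — final sound /i/ (a vowel) → -al → *gurodial*.
*fulil*: final sound = /l/, a voiced consonant → -uz → *fuliluz*.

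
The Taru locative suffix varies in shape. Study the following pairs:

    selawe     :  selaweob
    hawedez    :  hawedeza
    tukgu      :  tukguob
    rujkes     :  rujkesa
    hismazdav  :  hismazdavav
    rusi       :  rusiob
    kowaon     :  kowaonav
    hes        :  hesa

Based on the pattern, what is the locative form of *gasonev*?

gasonevav

The suffix is conditioned by the final sound: -a when the stem ends in a sibilant (*hawedez*, *rujkes*, *hes*); -av when the stem ends in a non-sibilant consonant (*hismazdav*, *kowaon*); -ob when the stem ends in a vowel (*selawe*, *tukgu*, *rusi*).
*gasonev* — final sound /v/ (a non-sibilant consonant) → -av → *gasonevav*.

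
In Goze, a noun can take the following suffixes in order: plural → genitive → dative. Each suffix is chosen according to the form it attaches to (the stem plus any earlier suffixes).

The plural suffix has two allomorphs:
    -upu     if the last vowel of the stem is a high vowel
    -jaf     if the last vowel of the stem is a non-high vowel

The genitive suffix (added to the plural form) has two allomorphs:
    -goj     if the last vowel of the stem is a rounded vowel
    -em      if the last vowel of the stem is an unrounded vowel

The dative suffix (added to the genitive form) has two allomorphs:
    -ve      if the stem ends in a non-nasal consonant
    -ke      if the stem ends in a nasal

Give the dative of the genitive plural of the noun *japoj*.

Since the last vowel of *japoj* is /o/ (a non-high vowel), it takes -jaf, giving *japojjaf*.
Since the last vowel of the plural form *japojjaf* is /a/ (an unrounded vowel), it takes -em, giving *japojjafem*.
The final consonant of the genitive form *japojjafem* is /m/, which is a nasal, so the dative suffix is -ke, giving *japojjafemke*.

japojjafemke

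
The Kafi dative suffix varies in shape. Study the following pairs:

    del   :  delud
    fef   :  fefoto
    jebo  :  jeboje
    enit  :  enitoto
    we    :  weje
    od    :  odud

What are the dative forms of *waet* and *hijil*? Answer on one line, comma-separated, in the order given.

waetoto, hijilud

The suffix is conditioned by the final sound: -oto when the stem ends in a voiceless consonant (*fef*, *enit*); -ud when the stem ends in a voiced consonant (*del*, *od*); -je when the stem ends in a vowel (*jebo*, *we*).
*waet*: final sound = /t/, a voiceless consonant → -oto → *waetoto*.
*hijil*: final sound = /l/, a voiced consonant → -ud → *hijilud*.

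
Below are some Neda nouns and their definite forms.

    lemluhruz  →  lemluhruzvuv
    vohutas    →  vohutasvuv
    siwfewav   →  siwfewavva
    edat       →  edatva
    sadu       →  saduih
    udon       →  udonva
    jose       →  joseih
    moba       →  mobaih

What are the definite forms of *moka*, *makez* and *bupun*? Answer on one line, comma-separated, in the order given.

The pattern is sibilance of the final sound: -vuv when the stem ends in a sibilant (*lemluhruz*, *vohutas*); -va when the stem ends in a non-sibilant consonant (*siwfewav*, *edat*, *udon*); -ih when the stem ends in a vowel (*sadu*, *jose*, *moba*).
*moka* — final sound /a/ (a vowel) → -ih → *mokaih*.
Since the final sound of *makez* is /z/ (a sibilant), it takes -vuv, giving *makezvuv*.
Since the final sound of *bupun* is /n/ (a non-sibilant consonant), it takes -va, giving *bupunva*.

mokaih, makezvuv, bupunva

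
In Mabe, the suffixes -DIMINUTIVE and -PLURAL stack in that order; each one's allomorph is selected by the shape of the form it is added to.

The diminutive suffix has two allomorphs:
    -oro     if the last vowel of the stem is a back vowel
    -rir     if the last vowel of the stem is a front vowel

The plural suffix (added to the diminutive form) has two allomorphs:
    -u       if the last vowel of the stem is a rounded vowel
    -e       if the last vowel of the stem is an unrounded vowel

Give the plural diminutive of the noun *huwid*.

huwidrire

The last vowel of *huwid* is /i/, which is a front vowel, so the diminutive suffix is -rir, giving *huwidrir*.
The diminutive form *huwidrir*: last vowel = /i/, an unrounded vowel → -e → *huwidrire*.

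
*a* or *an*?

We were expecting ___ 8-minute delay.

The indefinite article is chosen by the initial *sound* of the following word, not its spelling.
The number *8* is spoken "eight", beginning with /eɪt/ — a vowel sound.
So the article is *an*: We were expecting an 8-minute delay.

an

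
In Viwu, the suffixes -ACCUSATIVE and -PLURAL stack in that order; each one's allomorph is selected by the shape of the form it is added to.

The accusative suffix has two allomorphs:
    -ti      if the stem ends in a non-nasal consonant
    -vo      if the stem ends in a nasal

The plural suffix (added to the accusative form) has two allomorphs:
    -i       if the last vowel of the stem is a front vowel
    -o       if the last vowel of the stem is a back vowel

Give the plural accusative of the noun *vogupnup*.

*vogupnup* — final consonant /p/ (non-nasal) → -ti → *vogupnupti*.
The accusative form *vogupnupti*: last vowel = /i/, a front vowel → -i → *vogupnuptii*.

vogupnuptii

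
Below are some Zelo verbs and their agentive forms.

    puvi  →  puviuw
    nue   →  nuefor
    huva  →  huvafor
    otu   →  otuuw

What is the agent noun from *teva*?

tevafor

The alternation tracks the last vowel of the stem — -uw when the last vowel of the stem is a high vowel (*puvi*, *otu*); -for when the last vowel of the stem is a non-high vowel (*nue*, *huva*).
*teva* — last vowel /a/ (a non-high vowel) → -for → *tevafor*.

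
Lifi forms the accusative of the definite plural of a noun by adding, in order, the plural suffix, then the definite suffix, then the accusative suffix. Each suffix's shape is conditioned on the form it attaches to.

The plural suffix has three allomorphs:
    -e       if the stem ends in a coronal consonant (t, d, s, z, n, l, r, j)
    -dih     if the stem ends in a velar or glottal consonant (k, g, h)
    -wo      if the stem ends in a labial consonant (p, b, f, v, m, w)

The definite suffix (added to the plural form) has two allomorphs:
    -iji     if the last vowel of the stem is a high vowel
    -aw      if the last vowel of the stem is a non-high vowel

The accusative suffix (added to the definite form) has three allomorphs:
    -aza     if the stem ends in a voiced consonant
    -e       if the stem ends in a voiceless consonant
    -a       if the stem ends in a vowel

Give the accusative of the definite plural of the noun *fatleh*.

fatlehdihijia

*fatleh*: final consonant = /h/, velar/glottal → -dih → *fatlehdih*.
The last vowel of the plural form *fatlehdih* is /i/, which is a high vowel, so the definite suffix is -iji, giving *fatlehdihiji*.
The final sound of the definite form *fatlehdihiji* is /i/, which is a vowel, so the accusative suffix is -a, giving *fatlehdihijia*.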